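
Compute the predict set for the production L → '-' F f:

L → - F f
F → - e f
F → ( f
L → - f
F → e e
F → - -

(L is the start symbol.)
{ '-' }

PREDICT(L → '-' F f) = (FIRST(RHS) \ {ε}) ∪ (FOLLOW(L) if ε ∈ FIRST(RHS), i.e. RHS ⇒* ε)
FIRST('-' F f) = { '-' }
ε ∉ FIRST('-' F f), so FOLLOW(L) is not added.
PREDICT(L → '-' F f) = { '-' }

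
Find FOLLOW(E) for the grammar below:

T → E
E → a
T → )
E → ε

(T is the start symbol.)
{ $ }

To compute FOLLOW(E), find every occurrence of E on a right-hand side N → α E β: add FIRST(β) \ {ε}, and if β is empty or nullable also add FOLLOW(N). Iterate to a fixed point.

In T → E: E is at the end, add FOLLOW(T)

The FOLLOW sets referred to above (computed the same way, to a fixed point):
  FOLLOW(T) = { $ }

Taking the union: FOLLOW(E) = { $ }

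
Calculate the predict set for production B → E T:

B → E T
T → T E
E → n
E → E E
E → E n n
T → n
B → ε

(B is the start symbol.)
PREDICT(B → E T) = (FIRST(RHS) \ {ε}) ∪ (FOLLOW(B) if ε ∈ FIRST(RHS), i.e. RHS ⇒* ε)
FIRST(E) = { 'n' }
FIRST(E T) = { 'n' }
ε ∉ FIRST(E T), so FOLLOW(B) is not added.
PREDICT(B → E T) = { 'n' }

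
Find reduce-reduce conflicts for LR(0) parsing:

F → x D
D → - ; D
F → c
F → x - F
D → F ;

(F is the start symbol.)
No reduce-reduce conflicts

A reduce-reduce conflict occurs when an LR(0) state has two complete items [A → α .] and [B → β .] — both call for a reduction, and with no lookahead the parser cannot choose between them.

Augment with F' → F and build the canonical LR(0) collection (I0 = CLOSURE({[F' → . F]}), then GOTO on every symbol after a dot until no new states appear). It has 12 states:
  I0: { [F → . c], [F → . x - F], [F → . x D], [F' → . F] }  — shift
  I1: { [F' → F .] }  — accept
  I2: { [F → c .] }  — reduce
  I3: { [D → . - ; D], [D → . F ;], [F → . c], [F → . x - F], [F → . x D], [F → x . - F], [F → x . D] }  — shift
  I4: { [D → - . ; D], [F → . c], [F → . x - F], [F → . x D], [F → x - . F] }  — shift
  I5: { [F → x D .] }  — reduce
  I6: { [D → F . ;] }  — shift
  I7: { [D → F ; .] }  — reduce
  I8: { [D → - ; . D], [D → . - ; D], [D → . F ;], [F → . c], [F → . x - F], [F → . x D] }  — shift
  I9: { [F → x - F .] }  — reduce
  I10: { [D → - . ; D] }  — shift
  I11: { [D → - ; D .] }  — reduce

No state contains more than one complete item.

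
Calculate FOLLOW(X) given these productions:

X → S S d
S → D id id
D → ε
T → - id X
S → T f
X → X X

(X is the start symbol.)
{ $, '-', 'f', 'id' }

To compute FOLLOW(X), find every occurrence of X on a right-hand side N → α X β: add FIRST(β) \ {ε}, and if β is empty or nullable also add FOLLOW(N). Iterate to a fixed point.

X is the start symbol, so $ ∈ FOLLOW(X).
In T → - id X: X is at the end, add FOLLOW(T)
In X → X X: X is followed by X, add FIRST(X) \ {ε} = { '-', 'id' }
In X → X X: X is at the end; this adds FOLLOW(X) to itself — nothing new

The FOLLOW sets referred to above (computed the same way, to a fixed point):
  FOLLOW(T) = { 'f' }

Taking the union: FOLLOW(X) = { $, '-', 'f', 'id' }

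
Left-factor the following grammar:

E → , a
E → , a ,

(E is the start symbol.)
Left-factoring transforms A → αβ₁ | αβ₂ into A → αA' and A' → β₁ | β₂
(α is the longest common prefix among the alternatives). Repeat until
no nonterminal has two alternatives with a common prefix.

Round 1: E has alternatives sharing prefix ', a'. Introduce E': E → , a E'
  Add: E' → ε
  Add: E' → ,

No remaining common prefixes — done.

Resulting grammar:
E → , a E'
E' → ε
E' → ,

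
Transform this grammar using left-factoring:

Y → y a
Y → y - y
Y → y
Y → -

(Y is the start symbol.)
Y → y Y'
Y' → a
Y' → - y
Y' → ε
Y → -

Left-factoring transforms A → αβ₁ | αβ₂ into A → αA' and A' → β₁ | β₂
(α is the longest common prefix among the alternatives). Repeat until
no nonterminal has two alternatives with a common prefix.

Round 1: Y has alternatives sharing prefix 'y'. Introduce Y': Y → y Y'
  Add: Y' → a
  Add: Y' → - y
  Add: Y' → ε

No remaining common prefixes — done.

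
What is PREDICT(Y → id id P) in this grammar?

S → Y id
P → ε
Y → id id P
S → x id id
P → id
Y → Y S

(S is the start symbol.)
{ 'id' }

PREDICT(Y → id id P) = (FIRST(RHS) \ {ε}) ∪ (FOLLOW(Y) if ε ∈ FIRST(RHS), i.e. RHS ⇒* ε)
FIRST(id id P) = { 'id' }
ε ∉ FIRST(id id P), so FOLLOW(Y) is not added.
PREDICT(Y → id id P) = { 'id' }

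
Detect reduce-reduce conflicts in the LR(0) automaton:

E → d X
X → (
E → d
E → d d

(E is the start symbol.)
A reduce-reduce conflict occurs when an LR(0) state has two complete items [A → α .] and [B → β .] — both call for a reduction, and with no lookahead the parser cannot choose between them.

Augment with E' → E and build the canonical LR(0) collection (I0 = CLOSURE({[E' → . E]}), then GOTO on every symbol after a dot until no new states appear). It has 6 states:
  I0: { [E → . d X], [E → . d d], [E → . d], [E' → . E] }  — shift
  I1: { [E' → E .] }  — accept
  I2: { [E → d . X], [E → d . d], [E → d .], [X → . (] }  — shift, reduce
  I3: { [X → ( .] }  — reduce
  I4: { [E → d X .] }  — reduce
  I5: { [E → d d .] }  — reduce

No state contains more than one complete item.

Answer: No reduce-reduce conflicts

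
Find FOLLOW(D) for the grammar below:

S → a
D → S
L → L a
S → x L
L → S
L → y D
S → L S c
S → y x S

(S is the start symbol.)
In L → y D: D is at the end, add FOLLOW(L)

The FOLLOW sets referred to above (computed the same way, to a fixed point):
  FOLLOW(L) = { $, 'a', 'c', 'x', 'y' }

Taking the union: FOLLOW(D) = { $, 'a', 'c', 'x', 'y' }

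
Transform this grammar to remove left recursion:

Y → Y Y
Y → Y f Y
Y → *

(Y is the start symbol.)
Y → * Y'
Y' → Y Y'
Y' → f Y Y'
Y' → ε

Y is directly left-recursive. The standard transformation for
  A → A α₁ | ... | A α_m | β₁ | ... | β_n
is
  A  → β₁ A' | ... | β_n A'
  A' → α₁ A' | ... | α_m A' | ε

Y → * becomes Y → * Y'
Y → Y Y becomes Y' → Y Y'
Y → Y f Y becomes Y' → f Y Y'
Add Y' → ε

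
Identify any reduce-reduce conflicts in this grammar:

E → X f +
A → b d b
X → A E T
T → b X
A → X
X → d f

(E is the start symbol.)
Augment with E' → E and build the canonical LR(0) collection (I0 = CLOSURE({[E' → . E]}), then GOTO on every symbol after a dot until no new states appear). It has 15 states:
  I0: { [A → . X], [A → . b d b], [E → . X f +], [E' → . E], [X → . A E T], [X → . d f] }  — shift
  I1: { [A → . X], [A → . b d b], [E → . X f +], [X → . A E T], [X → . d f], [X → A . E T] }  — shift
  I2: { [E' → E .] }  — accept
  I3: { [A → X .], [E → X . f +] }  — shift, reduce
  I4: { [A → b . d b] }  — shift
  I5: { [X → d . f] }  — shift
  I6: { [X → d f .] }  — reduce
  I7: { [A → b d . b] }  — shift
  I8: { [A → b d b .] }  — reduce
  I9: { [E → X f . +] }  — shift
  I10: { [E → X f + .] }  — reduce
  I11: { [T → . b X], [X → A E . T] }  — shift
  I12: { [X → A E T .] }  — reduce
  I13: { [A → . X], [A → . b d b], [T → b . X], [X → . A E T], [X → . d f] }  — shift
  I14: { [A → X .], [T → b X .] }  — 2 reduces

I14 contains complete items [A → X .], [T → b X .] — reduce-reduce conflict.

Answer: Yes — I14: [A → X .] vs [T → b X .]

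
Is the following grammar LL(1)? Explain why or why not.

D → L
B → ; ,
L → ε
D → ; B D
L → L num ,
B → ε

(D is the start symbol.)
Relevant sets:
  FIRST(L) = { 'num', ε }
  FOLLOW(D) = { $ }
  FOLLOW(B) = { $, ';', 'num' }
  FOLLOW(L) = { $, 'num' }

For D:
  PREDICT(D → L) = { $, 'num' }
  PREDICT(D → ';' B D) = { ';' }
For B:
  PREDICT(B → ';' ',') = { ';' }
  PREDICT(B → ε) = { $, ';', 'num' }
For L:
  PREDICT(L → ε) = { $, 'num' }
  PREDICT(L → L num ',') = { 'num' }

Conflict found: Predict set conflict for B: { ';' }
The grammar is NOT LL(1).

Answer: No. Predict set conflict for B: { ';' }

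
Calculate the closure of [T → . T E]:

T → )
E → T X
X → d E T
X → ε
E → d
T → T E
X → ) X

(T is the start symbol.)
To compute CLOSURE, for each item [A → α.Bβ] where B is a non-terminal, add [B → .γ] for all productions B → γ; repeat for the newly added items until nothing changes.

Start with: [T → . T E]
  [T → . T E] has the dot before T: add [T → . )]
No further items can be added.

CLOSURE = { [T → . )], [T → . T E] }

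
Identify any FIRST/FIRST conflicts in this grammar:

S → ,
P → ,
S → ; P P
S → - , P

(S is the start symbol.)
No FIRST/FIRST conflicts.

A FIRST/FIRST conflict occurs when two productions N → α and N → β for the same non-terminal have FIRST(α) ∩ FIRST(β) ≠ ∅ (with ε ∈ FIRST of a nullable right-hand side, so two nullable alternatives also conflict).

Productions for S:
  S → ,: FIRST = { ',' }
  S → ; P P: FIRST = { ';' }
  S → - , P: FIRST = { '-' }
P has only one production, so no FIRST/FIRST conflict is possible there.

All alternatives of each non-terminal have pairwise disjoint FIRST sets.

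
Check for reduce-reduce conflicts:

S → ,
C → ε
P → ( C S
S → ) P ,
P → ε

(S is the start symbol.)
No reduce-reduce conflicts

Augment with S' → S and build the canonical LR(0) collection (I0 = CLOSURE({[S' → . S]}), then GOTO on every symbol after a dot until no new states appear). It has 9 states:
  I0: { [S → . ) P ,], [S → . ,], [S' → . S] }  — shift
  I1: { [P → . ( C S], [P → .], [S → ) . P ,] }  — shift, reduce
  I2: { [S → , .] }  — reduce
  I3: { [S' → S .] }  — accept
  I4: { [C → .], [P → ( . C S] }  — reduce
  I5: { [S → ) P . ,] }  — shift
  I6: { [S → ) P , .] }  — reduce
  I7: { [P → ( C . S], [S → . ) P ,], [S → . ,] }  — shift
  I8: { [P → ( C S .] }  — reduce

No state contains more than one complete item.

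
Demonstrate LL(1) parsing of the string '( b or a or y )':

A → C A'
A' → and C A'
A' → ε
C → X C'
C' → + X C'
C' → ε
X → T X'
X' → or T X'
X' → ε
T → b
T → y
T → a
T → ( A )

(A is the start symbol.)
Stack is shown with the top on the left.

Stack                       Input              Action
-----------------------------------------------------
A $                         ( b or a or y ) $  output A → C A'
C A' $                      ( b or a or y ) $  output C → X C'
X C' A' $                   ( b or a or y ) $  output X → T X'
T X' C' A' $                ( b or a or y ) $  output T → ( A )
( A ) X' C' A' $            ( b or a or y ) $  match '('
A ) X' C' A' $              b or a or y ) $    output A → C A'
C A' ) X' C' A' $           b or a or y ) $    output C → X C'
X C' A' ) X' C' A' $        b or a or y ) $    output X → T X'
T X' C' A' ) X' C' A' $     b or a or y ) $    output T → b
b X' C' A' ) X' C' A' $     b or a or y ) $    match 'b'
X' C' A' ) X' C' A' $       or a or y ) $      output X' → or T X'
or T X' C' A' ) X' C' A' $  or a or y ) $      match 'or'
T X' C' A' ) X' C' A' $     a or y ) $         output T → a
a X' C' A' ) X' C' A' $     a or y ) $         match 'a'
X' C' A' ) X' C' A' $       or y ) $           output X' → or T X'
or T X' C' A' ) X' C' A' $  or y ) $           match 'or'
T X' C' A' ) X' C' A' $     y ) $              output T → y
y X' C' A' ) X' C' A' $     y ) $              match 'y'
X' C' A' ) X' C' A' $       ) $                output X' → ε
C' A' ) X' C' A' $          ) $                output C' → ε
A' ) X' C' A' $             ) $                output A' → ε
) X' C' A' $                ) $                match ')'
X' C' A' $                  $                  output X' → ε
C' A' $                     $                  output C' → ε
A' $                        $                  output A' → ε
$                           $                  accept

The string is accepted.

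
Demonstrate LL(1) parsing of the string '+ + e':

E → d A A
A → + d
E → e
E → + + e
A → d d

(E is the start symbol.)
LL(1) parsing maintains a stack (initially the start symbol over $) and the input. At each step: if the stack top is a terminal, match it against the current input token; if it is a non-terminal N, replace it with the RHS of M[N, lookahead] (the unique production whose predict set contains the lookahead).

Stack is shown with the top on the left.

Stack    Input    Action
------------------------
E $      + + e $  output E → + + e
+ + e $  + + e $  match '+'
+ e $    + e $    match '+'
e $      e $      match 'e'
$        $        accept

The string is accepted.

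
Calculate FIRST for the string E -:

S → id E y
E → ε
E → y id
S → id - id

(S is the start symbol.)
FIRST sets of the non-terminals involved (from the grammar, by fixed-point iteration):
  FIRST(E) = { 'y', ε }

To compute FIRST(E -), process the symbols left to right:
Symbol E is a non-terminal. Add FIRST(E) \ {ε} = { 'y' }
E is nullable (ε ∈ FIRST(E)), continue to the next symbol.
Symbol - is a terminal. Add '-' and stop.
FIRST(E -) = { '-', 'y' }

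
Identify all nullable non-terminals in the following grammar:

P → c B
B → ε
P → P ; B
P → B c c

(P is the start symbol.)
{ 'B' }

ε-productions: B → ε
So B is immediately nullable.
No further non-terminal can be added: every production for the remaining non-terminals contains a terminal or a non-nullable non-terminal.
Nullable = { 'B' }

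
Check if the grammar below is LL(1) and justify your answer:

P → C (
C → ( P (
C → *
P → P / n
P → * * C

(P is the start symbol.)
No. Predict set conflict for P: { '(', '*' }

A grammar is LL(1) if for each non-terminal N with multiple productions, the predict sets of those productions are pairwise disjoint, where PREDICT(N → α) = (FIRST(α) \ {ε}) ∪ (FOLLOW(N) if α ⇒* ε).

Relevant sets:
  FIRST(C) = { '(', '*' }
  FIRST(P) = { '(', '*' }

For P:
  PREDICT(P → C '(') = { '(', '*' }
  PREDICT(P → P '/' n) = { '(', '*' }
  PREDICT(P → '*' '*' C) = { '*' }
For C:
  PREDICT(C → '(' P '(') = { '(' }
  PREDICT(C → '*') = { '*' }

Conflict found: Predict set conflict for P: { '(', '*' }
The grammar is NOT LL(1).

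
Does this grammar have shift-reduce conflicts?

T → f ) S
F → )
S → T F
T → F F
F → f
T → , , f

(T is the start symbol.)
Augment with T' → T and build the canonical LR(0) collection (I0 = CLOSURE({[T' → . T]}), then GOTO on every symbol after a dot until no new states appear). It has 14 states:
  I0: { [F → . )], [F → . f], [T → . , , f], [T → . F F], [T → . f ) S], [T' → . T] }  — shift
  I1: { [F → ) .] }  — reduce
  I2: { [T → , . , f] }  — shift
  I3: { [F → . )], [F → . f], [T → F . F] }  — shift
  I4: { [T' → T .] }  — accept
  I5: { [F → f .], [T → f . ) S] }  — shift, reduce
  I6: { [F → . )], [F → . f], [S → . T F], [T → . , , f], [T → . F F], [T → . f ) S], [T → f ) . S] }  — shift
  I7: { [T → f ) S .] }  — reduce
  I8: { [F → . )], [F → . f], [S → T . F] }  — shift
  I9: { [S → T F .] }  — reduce
  I10: { [F → f .] }  — reduce
  I11: { [T → F F .] }  — reduce
  I12: { [T → , , . f] }  — shift
  I13: { [T → , , f .] }  — reduce

I5 contains reduce item [F → f .] and shift item [T → f . ) S] — shift-reduce conflict.

Answer: Yes — I5: [F → f .] vs [T → f . ) S]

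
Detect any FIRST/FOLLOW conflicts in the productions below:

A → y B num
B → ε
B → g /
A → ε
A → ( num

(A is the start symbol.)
Nullable non-terminals: A, B.

A: nullable alternative(s) A → ε; FOLLOW(A) = { $ }
  A → y B num: FIRST \ {ε} = { 'y' } — disjoint from FOLLOW(A)
  A → ε: FIRST \ {ε} = { } — this is the only nullable alternative, skip
  A → ( num: FIRST \ {ε} = { '(' } — disjoint from FOLLOW(A)

B: nullable alternative(s) B → ε; FOLLOW(B) = { 'num' }
  B → ε: FIRST \ {ε} = { } — this is the only nullable alternative, skip
  B → g /: FIRST \ {ε} = { 'g' } — disjoint from FOLLOW(B)

No FIRST/FOLLOW conflicts found.

Answer: No FIRST/FOLLOW conflicts.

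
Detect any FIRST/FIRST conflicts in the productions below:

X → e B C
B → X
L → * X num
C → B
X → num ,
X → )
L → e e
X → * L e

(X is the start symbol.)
No FIRST/FIRST conflicts.

A FIRST/FIRST conflict occurs when two productions N → α and N → β for the same non-terminal have FIRST(α) ∩ FIRST(β) ≠ ∅ (with ε ∈ FIRST of a nullable right-hand side, so two nullable alternatives also conflict).

Productions for X:
  X → e B C: FIRST = { 'e' }
  X → num ,: FIRST = { 'num' }
  X → ): FIRST = { ')' }
  X → * L e: FIRST = { '*' }
Productions for L:
  L → * X num: FIRST = { '*' }
  L → e e: FIRST = { 'e' }
B, C have only one production, so no FIRST/FIRST conflict is possible there.

All alternatives of each non-terminal have pairwise disjoint FIRST sets.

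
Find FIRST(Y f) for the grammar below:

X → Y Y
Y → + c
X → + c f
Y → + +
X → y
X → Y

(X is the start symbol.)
FIRST sets of the non-terminals involved (from the grammar, by fixed-point iteration):
  FIRST(Y) = { '+' }

To compute FIRST(Y f), process the symbols left to right:
Symbol Y is a non-terminal. Add FIRST(Y) \ {ε} = { '+' }
Y is not nullable (ε ∉ FIRST(Y)), so stop here.
FIRST(Y f) = { '+' }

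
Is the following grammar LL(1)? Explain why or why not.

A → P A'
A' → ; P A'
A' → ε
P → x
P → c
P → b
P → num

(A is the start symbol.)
A grammar is LL(1) if for each non-terminal N with multiple productions, the predict sets of those productions are pairwise disjoint, where PREDICT(N → α) = (FIRST(α) \ {ε}) ∪ (FOLLOW(N) if α ⇒* ε).

Relevant sets:
  FOLLOW(A') = { $ }

For A':
  PREDICT(A' → ';' P A') = { ';' }
  PREDICT(A' → ε) = { $ }
For P:
  PREDICT(P → x) = { 'x' }
  PREDICT(P → c) = { 'c' }
  PREDICT(P → b) = { 'b' }
  PREDICT(P → num) = { 'num' }
A has a single production, so nothing to check there.

All predict sets are disjoint. The grammar IS LL(1).

Answer: Yes, the grammar is LL(1).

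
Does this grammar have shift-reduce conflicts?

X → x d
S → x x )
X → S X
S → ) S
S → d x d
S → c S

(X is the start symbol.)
No shift-reduce conflicts

A shift-reduce conflict occurs when an LR(0) state has both:
  - a complete (reduce) item [A → α .] (dot at the end), and
  - a shift item [B → β . c γ] (dot before a terminal).

Augment with X' → X and build the canonical LR(0) collection (I0 = CLOSURE({[X' → . X]}), then GOTO on every symbol after a dot until no new states appear). It has 16 states:
  I0: { [S → . ) S], [S → . c S], [S → . d x d], [S → . x x )], [X → . S X], [X → . x d], [X' → . X] }  — shift
  I1: { [S → ) . S], [S → . ) S], [S → . c S], [S → . d x d], [S → . x x )] }  — shift
  I2: { [S → . ) S], [S → . c S], [S → . d x d], [S → . x x )], [X → . S X], [X → . x d], [X → S . X] }  — shift
  I3: { [X' → X .] }  — accept
  I4: { [S → . ) S], [S → . c S], [S → . d x d], [S → . x x )], [S → c . S] }  — shift
  I5: { [S → d . x d] }  — shift
  I6: { [S → x . x )], [X → x . d] }  — shift
  I7: { [X → x d .] }  — reduce
  I8: { [S → x x . )] }  — shift
  I9: { [S → x x ) .] }  — reduce
  I10: { [S → d x . d] }  — shift
  I11: { [S → d x d .] }  — reduce
  I12: { [S → c S .] }  — reduce
  I13: { [S → x . x )] }  — shift
  I14: { [X → S X .] }  — reduce
  I15: { [S → ) S .] }  — reduce

No state contains both a complete item and a shift item.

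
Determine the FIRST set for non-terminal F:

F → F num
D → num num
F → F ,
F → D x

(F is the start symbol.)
FIRST sets of the other non-terminals involved (by the same procedure, iterated to a fixed point):
  FIRST(D) = { 'num' }

From F → F num:
  - F is the symbol being defined: contributes nothing new
    F is not nullable, so stop
From F → F ,:
  - F is the symbol being defined: contributes nothing new
    F is not nullable, so stop
From F → D x:
  - D is a non-terminal: add FIRST(D) \ {ε} = { 'num' }
    D is not nullable, so stop

Collecting: FIRST(F) = { 'num' }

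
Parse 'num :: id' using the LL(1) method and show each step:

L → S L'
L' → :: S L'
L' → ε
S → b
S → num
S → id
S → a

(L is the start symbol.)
Stack is shown with the top on the left.

Stack      Input        Action
------------------------------
L $        num :: id $  output L → S L'
S L' $     num :: id $  output S → num
num L' $   num :: id $  match 'num'
L' $       :: id $      output L' → :: S L'
:: S L' $  :: id $      match '::'
S L' $     id $         output S → id
id L' $    id $         match 'id'
L' $       $            output L' → ε
$          $            accept

The string is accepted.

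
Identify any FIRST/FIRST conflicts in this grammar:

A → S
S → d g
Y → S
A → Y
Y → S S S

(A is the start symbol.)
FIRST sets of the non-terminals at (or reachable through a nullable prefix from) the front of some alternative:
  FIRST(S) = { 'd' }
  FIRST(Y) = { 'd' }

Productions for A:
  A → S: FIRST = { 'd' }
  A → Y: FIRST = { 'd' }
Productions for Y:
  Y → S: FIRST = { 'd' }
  Y → S S S: FIRST = { 'd' }
S has only one production, so no FIRST/FIRST conflict is possible there.

Conflict for A: A → S and A → Y
  Overlap: { 'd' }
Conflict for Y: Y → S and Y → S S S
  Overlap: { 'd' }

Answer: Yes. A → S / A → Y on { 'd' }; Y → S / Y → S S S on { 'd' }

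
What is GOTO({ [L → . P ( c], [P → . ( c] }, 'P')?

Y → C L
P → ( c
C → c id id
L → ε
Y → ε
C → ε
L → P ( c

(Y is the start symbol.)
GOTO(I, 'P') = CLOSURE({ [A → αX.β] : [A → α.Xβ] ∈ I, X = 'P' })

Items with dot before 'P', with the dot advanced:
  [L → . P ( c] → [L → P . ( c]
Closure adds nothing (no advanced item has the dot before a non-terminal).

GOTO = { [L → P . ( c] }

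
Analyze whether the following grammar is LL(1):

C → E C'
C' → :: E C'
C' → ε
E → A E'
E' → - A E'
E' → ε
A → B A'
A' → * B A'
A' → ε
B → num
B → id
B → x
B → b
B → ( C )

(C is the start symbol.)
Yes, the grammar is LL(1).

A grammar is LL(1) if for each non-terminal N with multiple productions, the predict sets of those productions are pairwise disjoint, where PREDICT(N → α) = (FIRST(α) \ {ε}) ∪ (FOLLOW(N) if α ⇒* ε).

Relevant sets:
  FOLLOW(C') = { $, ')' }
  FOLLOW(E') = { $, ')', '::' }
  FOLLOW(A') = { $, ')', '-', '::' }

For C':
  PREDICT(C' → :: E C') = { '::' }
  PREDICT(C' → ε) = { $, ')' }
For E':
  PREDICT(E' → '-' A E') = { '-' }
  PREDICT(E' → ε) = { $, ')', '::' }
For A':
  PREDICT(A' → '*' B A') = { '*' }
  PREDICT(A' → ε) = { $, ')', '-', '::' }
For B:
  PREDICT(B → num) = { 'num' }
  PREDICT(B → id) = { 'id' }
  PREDICT(B → x) = { 'x' }
  PREDICT(B → b) = { 'b' }
  PREDICT(B → '(' C ')') = { '(' }
C, E, A have a single production, so nothing to check there.

All predict sets are disjoint. The grammar IS LL(1).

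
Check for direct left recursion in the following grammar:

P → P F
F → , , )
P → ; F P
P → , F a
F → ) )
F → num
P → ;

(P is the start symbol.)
Yes, P is left-recursive

P → P F: LEFT RECURSIVE (starts with P)
F → , , ): starts with ','
P → ; F P: starts with ';'
P → , F a: starts with ','
F → ) ): starts with ')'
F → num: starts with num
P → ;: starts with ';'

The grammar has direct left recursion on: P.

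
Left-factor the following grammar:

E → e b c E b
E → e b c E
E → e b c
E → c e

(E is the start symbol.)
E → e b c E'
E' → E E''
E'' → b
E'' → ε
E' → ε
E → c e

Left-factoring transforms A → αβ₁ | αβ₂ into A → αA' and A' → β₁ | β₂
(α is the longest common prefix among the alternatives). Repeat until
no nonterminal has two alternatives with a common prefix.

Round 1: E has alternatives sharing prefix 'e b c'. Introduce E': E → e b c E'
  Add: E' → E b
  Add: E' → E
  Add: E' → ε

Round 2: E' has alternatives sharing prefix 'E'. Introduce E'': E' → E E''
  Add: E'' → b
  Add: E'' → ε

No remaining common prefixes — done.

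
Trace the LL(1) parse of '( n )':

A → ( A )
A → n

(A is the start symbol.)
Stack is shown with the top on the left.

Stack    Input    Action
------------------------
A $      ( n ) $  output A → ( A )
( A ) $  ( n ) $  match '('
A ) $    n ) $    output A → n
n ) $    n ) $    match 'n'
) $      ) $      match ')'
$        $        accept

The string is accepted.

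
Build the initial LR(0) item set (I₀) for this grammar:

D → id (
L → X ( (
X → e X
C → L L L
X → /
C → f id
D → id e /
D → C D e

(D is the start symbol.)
{ [C → . L L L], [C → . f id], [D → . C D e], [D → . id (], [D → . id e /], [D' → . D], [L → . X ( (], [X → . /], [X → . e X] }

First, augment the grammar with D' → D
I₀ = CLOSURE({ [D' → . D] }):
  [D' → . D] has the dot before D: add [D → . id (], [D → . id e /], [D → . C D e]
  [D → . C D e] has the dot before C: add [C → . L L L], [C → . f id]
  [C → . L L L] has the dot before L: add [L → . X ( (]
  [L → . X ( (] has the dot before X: add [X → . e X], [X → . /]
No further items can be added.

I₀ = { [C → . L L L], [C → . f id], [D → . C D e], [D → . id (], [D → . id e /], [D' → . D], [L → . X ( (], [X → . /], [X → . e X] }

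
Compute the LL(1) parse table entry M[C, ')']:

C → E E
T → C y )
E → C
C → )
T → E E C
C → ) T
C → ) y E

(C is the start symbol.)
To find M[C, ')'], we find productions for C where ')' is in the predict set (PREDICT(N → α) = (FIRST(α) \ {ε}) ∪ (FOLLOW(N) if α ⇒* ε)).

Relevant sets:
  FIRST(E) = { ')' }

C → E E: PREDICT = { ')' }
  ')' is in predict set, so this production goes in M[C, ')']
C → ): PREDICT = { ')' }
  ')' is in predict set, so this production goes in M[C, ')']
C → ) T: PREDICT = { ')' }
  ')' is in predict set, so this production goes in M[C, ')']
C → ) y E: PREDICT = { ')' }
  ')' is in predict set, so this production goes in M[C, ')']

M[C, ')'] = C → E E, C → ), C → ) T, C → ) y E  (a multiply-defined cell — the grammar is not LL(1))

Answer: C → E E, C → ), C → ) T, C → ) y E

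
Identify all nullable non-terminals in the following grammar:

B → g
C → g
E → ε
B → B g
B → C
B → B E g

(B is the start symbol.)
{ 'E' }

A non-terminal is nullable if it can derive ε (the empty string): either it has an ε-production, or it has a production whose right-hand side consists entirely of nullable non-terminals.

ε-productions: E → ε
So E is immediately nullable.
No further non-terminal can be added: every production for the remaining non-terminals contains a terminal or a non-nullable non-terminal.
Nullable = { 'E' }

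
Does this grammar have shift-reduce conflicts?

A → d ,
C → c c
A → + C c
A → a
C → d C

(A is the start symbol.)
No shift-reduce conflicts

Augment with A' → A and build the canonical LR(0) collection (I0 = CLOSURE({[A' → . A]}), then GOTO on every symbol after a dot until no new states appear). It has 12 states:
  I0: { [A → . + C c], [A → . a], [A → . d ,], [A' → . A] }  — shift
  I1: { [A → + . C c], [C → . c c], [C → . d C] }  — shift
  I2: { [A' → A .] }  — accept
  I3: { [A → a .] }  — reduce
  I4: { [A → d . ,] }  — shift
  I5: { [A → d , .] }  — reduce
  I6: { [A → + C . c] }  — shift
  I7: { [C → c . c] }  — shift
  I8: { [C → . c c], [C → . d C], [C → d . C] }  — shift
  I9: { [C → d C .] }  — reduce
  I10: { [C → c c .] }  — reduce
  I11: { [A → + C c .] }  — reduce

No state contains both a complete item and a shift item.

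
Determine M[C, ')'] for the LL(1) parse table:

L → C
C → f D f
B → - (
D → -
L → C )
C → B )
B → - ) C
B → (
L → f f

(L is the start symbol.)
Empty (error entry)

To find M[C, ')'], we find productions for C where ')' is in the predict set (PREDICT(N → α) = (FIRST(α) \ {ε}) ∪ (FOLLOW(N) if α ⇒* ε)).

Relevant sets:
  FIRST(B) = { '(', '-' }

C → f D f: PREDICT = { 'f' }
C → B ): PREDICT = { '(', '-' }

M[C, ')'] is empty (no production applies)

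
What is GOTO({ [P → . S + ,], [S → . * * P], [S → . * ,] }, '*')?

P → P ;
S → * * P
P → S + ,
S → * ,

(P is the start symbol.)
{ [S → * . * P], [S → * . ,] }

GOTO(I, '*') = CLOSURE({ [A → αX.β] : [A → α.Xβ] ∈ I, X = '*' })

Items with dot before '*', with the dot advanced:
  [S → . * * P] → [S → * . * P]
  [S → . * ,] → [S → * . ,]
Closure adds nothing (no advanced item has the dot before a non-terminal).

GOTO = { [S → * . * P], [S → * . ,] }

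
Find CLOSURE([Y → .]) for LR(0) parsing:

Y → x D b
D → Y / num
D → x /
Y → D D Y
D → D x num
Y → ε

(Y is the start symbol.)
To compute CLOSURE, for each item [A → α.Bβ] where B is a non-terminal, add [B → .γ] for all productions B → γ; repeat for the newly added items until nothing changes.

Start with: [Y → .]
The dot is at the end, so nothing is added.

CLOSURE = { [Y → .] }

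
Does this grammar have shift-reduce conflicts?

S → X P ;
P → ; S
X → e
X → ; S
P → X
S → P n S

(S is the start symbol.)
Yes — I4: [P → X .] vs [P → . ; S]

A shift-reduce conflict occurs when an LR(0) state has both:
  - a complete (reduce) item [A → α .] (dot at the end), and
  - a shift item [B → β . c γ] (dot before a terminal).

Augment with S' → S and build the canonical LR(0) collection (I0 = CLOSURE({[S' → . S]}), then GOTO on every symbol after a dot until no new states appear). It has 12 states:
  I0: { [P → . ; S], [P → . X], [S → . P n S], [S → . X P ;], [S' → . S], [X → . ; S], [X → . e] }  — shift
  I1: { [P → . ; S], [P → . X], [P → ; . S], [S → . P n S], [S → . X P ;], [X → . ; S], [X → . e], [X → ; . S] }  — shift
  I2: { [S → P . n S] }  — shift
  I3: { [S' → S .] }  — accept
  I4: { [P → . ; S], [P → . X], [P → X .], [S → X . P ;], [X → . ; S], [X → . e] }  — shift, reduce
  I5: { [X → e .] }  — reduce
  I6: { [S → X P . ;] }  — shift
  I7: { [P → X .] }  — reduce
  I8: { [S → X P ; .] }  — reduce
  I9: { [P → . ; S], [P → . X], [S → . P n S], [S → . X P ;], [S → P n . S], [X → . ; S], [X → . e] }  — shift
  I10: { [S → P n S .] }  — reduce
  I11: { [P → ; S .], [X → ; S .] }  — 2 reduces

I4 contains reduce item [P → X .] and shift items [P → . ; S], [X → . ; S], [X → . e] — shift-reduce conflict.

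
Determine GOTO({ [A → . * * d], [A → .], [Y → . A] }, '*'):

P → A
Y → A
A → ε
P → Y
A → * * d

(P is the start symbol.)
{ [A → * . * d] }

GOTO(I, '*') = CLOSURE({ [A → αX.β] : [A → α.Xβ] ∈ I, X = '*' })

Items with dot before '*', with the dot advanced:
  [A → . * * d] → [A → * . * d]
Closure adds nothing (no advanced item has the dot before a non-terminal).

GOTO = { [A → * . * d] }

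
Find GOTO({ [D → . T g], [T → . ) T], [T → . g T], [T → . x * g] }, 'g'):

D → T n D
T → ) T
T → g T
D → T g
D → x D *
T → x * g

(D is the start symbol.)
{ [T → . ) T], [T → . g T], [T → . x * g], [T → g . T] }

GOTO(I, 'g') = CLOSURE({ [A → αX.β] : [A → α.Xβ] ∈ I, X = 'g' })

Items with dot before 'g', with the dot advanced:
  [T → . g T] → [T → g . T]
Closure of the advanced items:
  [T → g . T] has the dot before T: add [T → . ) T], [T → . g T], [T → . x * g]

GOTO = { [T → . ) T], [T → . g T], [T → . x * g], [T → g . T] }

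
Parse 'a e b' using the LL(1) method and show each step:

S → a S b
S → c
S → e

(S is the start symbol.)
Stack is shown with the top on the left.

Stack    Input    Action
------------------------
S $      a e b $  output S → a S b
a S b $  a e b $  match 'a'
S b $    e b $    output S → e
e b $    e b $    match 'e'
b $      b $      match 'b'
$        $        accept

The string is accepted.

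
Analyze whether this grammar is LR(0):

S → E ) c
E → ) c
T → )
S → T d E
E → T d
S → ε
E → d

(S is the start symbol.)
A grammar is LR(0) if no state in the canonical LR(0) collection has:
  - both a shift item (dot before a terminal) and a complete item (shift-reduce conflict), or
  - two or more complete items (reduce-reduce conflict; the accept item [S' → S .] counts as a complete item here).

Augment with S' → S and build the canonical LR(0) collection (I0 = CLOSURE({[S' → . S]}), then GOTO on every symbol after a dot until no new states appear). It has 13 states:
  I0: { [E → . ) c], [E → . T d], [E → . d], [S → . E ) c], [S → . T d E], [S → .], [S' → . S], [T → . )] }  — shift, reduce
  I1: { [E → ) . c], [T → ) .] }  — shift, reduce
  I2: { [S → E . ) c] }  — shift
  I3: { [S' → S .] }  — accept
  I4: { [E → T . d], [S → T . d E] }  — shift
  I5: { [E → d .] }  — reduce
  I6: { [E → . ) c], [E → . T d], [E → . d], [E → T d .], [S → T d . E], [T → . )] }  — shift, reduce
  I7: { [S → T d E .] }  — reduce
  I8: { [E → T . d] }  — shift
  I9: { [E → T d .] }  — reduce
  I10: { [S → E ) . c] }  — shift
  I11: { [S → E ) c .] }  — reduce
  I12: { [E → ) c .] }  — reduce

Conflict in state I0:
  Shift-reduce conflict between [S → .] and [E → . ) c]
So the grammar is NOT LR(0).

Answer: No. Shift-reduce conflict between [S → .] and [E → . ) c]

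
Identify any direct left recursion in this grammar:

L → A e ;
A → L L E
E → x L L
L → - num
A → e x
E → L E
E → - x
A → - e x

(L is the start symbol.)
Direct left recursion occurs when N → N α for some non-terminal N (the right-hand side begins with the left-hand side itself).

L → A e ;: starts with A
A → L L E: starts with L
E → x L L: starts with x
L → - num: starts with '-'
A → e x: starts with e
E → L E: starts with L
E → - x: starts with '-'
A → - e x: starts with '-'

No direct left recursion found.

Answer: No direct left recursion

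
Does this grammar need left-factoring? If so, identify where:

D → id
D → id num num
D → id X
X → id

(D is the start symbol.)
Left-factoring is needed when two productions for the same non-terminal
share a common prefix on the right-hand side.

Productions for D:
  D → id
  D → id num num
  D → id X

Found common prefix 'id' in productions for D

Answer: Yes, D has productions with common prefix 'id'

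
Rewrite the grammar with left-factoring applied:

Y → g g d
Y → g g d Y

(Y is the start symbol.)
Y → g g d Y'
Y' → ε
Y' → Y

Left-factoring transforms A → αβ₁ | αβ₂ into A → αA' and A' → β₁ | β₂
(α is the longest common prefix among the alternatives). Repeat until
no nonterminal has two alternatives with a common prefix.

Round 1: Y has alternatives sharing prefix 'g g d'. Introduce Y': Y → g g d Y'
  Add: Y' → ε
  Add: Y' → Y

No remaining common prefixes — done.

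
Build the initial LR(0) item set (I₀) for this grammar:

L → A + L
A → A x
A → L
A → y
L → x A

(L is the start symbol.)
{ [A → . A x], [A → . L], [A → . y], [L → . A + L], [L → . x A], [L' → . L] }

First, augment the grammar with L' → L
I₀ = CLOSURE({ [L' → . L] }):
  [L' → . L] has the dot before L: add [L → . A + L], [L → . x A]
  [L → . A + L] has the dot before A: add [A → . A x], [A → . L], [A → . y]
No further items can be added.

I₀ = { [A → . A x], [A → . L], [A → . y], [L → . A + L], [L → . x A], [L' → . L] }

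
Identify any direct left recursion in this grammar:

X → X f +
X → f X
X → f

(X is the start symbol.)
Yes, X is left-recursive

Direct left recursion occurs when N → N α for some non-terminal N (the right-hand side begins with the left-hand side itself).

X → X f +: LEFT RECURSIVE (starts with X)
X → f X: starts with f
X → f: starts with f

The grammar has direct left recursion on: X.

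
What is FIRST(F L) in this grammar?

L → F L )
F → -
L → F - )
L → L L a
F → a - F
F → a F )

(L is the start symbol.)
FIRST sets of the non-terminals involved (from the grammar, by fixed-point iteration):
  FIRST(F) = { '-', 'a' }

To compute FIRST(F L), process the symbols left to right:
Symbol F is a non-terminal. Add FIRST(F) \ {ε} = { '-', 'a' }
F is not nullable (ε ∉ FIRST(F)), so stop here.
FIRST(F L) = { '-', 'a' }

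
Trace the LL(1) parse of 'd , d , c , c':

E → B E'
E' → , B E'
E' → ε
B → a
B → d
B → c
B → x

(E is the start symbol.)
LL(1) parsing maintains a stack (initially the start symbol over $) and the input. At each step: if the stack top is a terminal, match it against the current input token; if it is a non-terminal N, replace it with the RHS of M[N, lookahead] (the unique production whose predict set contains the lookahead).

Stack is shown with the top on the left.

Stack     Input            Action
---------------------------------
E $       d , d , c , c $  output E → B E'
B E' $    d , d , c , c $  output B → d
d E' $    d , d , c , c $  match 'd'
E' $      , d , c , c $    output E' → , B E'
, B E' $  , d , c , c $    match ','
B E' $    d , c , c $      output B → d
d E' $    d , c , c $      match 'd'
E' $      , c , c $        output E' → , B E'
, B E' $  , c , c $        match ','
B E' $    c , c $          output B → c
c E' $    c , c $          match 'c'
E' $      , c $            output E' → , B E'
, B E' $  , c $            match ','
B E' $    c $              output B → c
c E' $    c $              match 'c'
E' $      $                output E' → ε
$         $                accept

The string is accepted.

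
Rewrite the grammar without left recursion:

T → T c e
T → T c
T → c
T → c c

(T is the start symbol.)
T → c T'
T → c c T'
T' → c e T'
T' → c T'
T' → ε

T is directly left-recursive. The standard transformation for
  A → A α₁ | ... | A α_m | β₁ | ... | β_n
is
  A  → β₁ A' | ... | β_n A'
  A' → α₁ A' | ... | α_m A' | ε

T → c becomes T → c T'
T → c c becomes T → c c T'
T → T c e becomes T' → c e T'
T → T c becomes T' → c T'
Add T' → ε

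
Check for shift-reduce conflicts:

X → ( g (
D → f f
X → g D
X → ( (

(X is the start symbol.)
A shift-reduce conflict occurs when an LR(0) state has both:
  - a complete (reduce) item [A → α .] (dot at the end), and
  - a shift item [B → β . c γ] (dot before a terminal).

Augment with X' → X and build the canonical LR(0) collection (I0 = CLOSURE({[X' → . X]}), then GOTO on every symbol after a dot until no new states appear). It has 10 states:
  I0: { [X → . ( (], [X → . ( g (], [X → . g D], [X' → . X] }  — shift
  I1: { [X → ( . (], [X → ( . g (] }  — shift
  I2: { [X' → X .] }  — accept
  I3: { [D → . f f], [X → g . D] }  — shift
  I4: { [X → g D .] }  — reduce
  I5: { [D → f . f] }  — shift
  I6: { [D → f f .] }  — reduce
  I7: { [X → ( ( .] }  — reduce
  I8: { [X → ( g . (] }  — shift
  I9: { [X → ( g ( .] }  — reduce

No state contains both a complete item and a shift item.

Answer: No shift-reduce conflicts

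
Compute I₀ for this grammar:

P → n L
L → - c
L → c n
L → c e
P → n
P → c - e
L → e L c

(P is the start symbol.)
First, augment the grammar with P' → P
I₀ = CLOSURE({ [P' → . P] }):
  [P' → . P] has the dot before P: add [P → . n L], [P → . n], [P → . c - e]
No further items can be added.

I₀ = { [P → . c - e], [P → . n L], [P → . n], [P' → . P] }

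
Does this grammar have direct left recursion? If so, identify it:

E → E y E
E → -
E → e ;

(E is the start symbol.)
Yes, E is left-recursive

Direct left recursion occurs when N → N α for some non-terminal N (the right-hand side begins with the left-hand side itself).

E → E y E: LEFT RECURSIVE (starts with E)
E → -: starts with '-'
E → e ;: starts with e

The grammar has direct left recursion on: E.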